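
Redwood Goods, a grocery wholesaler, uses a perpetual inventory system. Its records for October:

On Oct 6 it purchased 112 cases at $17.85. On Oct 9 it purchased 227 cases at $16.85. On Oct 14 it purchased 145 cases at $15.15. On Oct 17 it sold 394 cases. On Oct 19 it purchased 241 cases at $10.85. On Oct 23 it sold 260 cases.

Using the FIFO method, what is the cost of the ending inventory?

Ending inventory = $770.35

Oct 17, 394 sold [FIFO — oldest first]: 112 @ $17.85 + 227 @ $16.85 + 55 @ $15.15 = $6,657.40
Oct 23, 260 sold [FIFO — oldest first]: 90 @ $15.15 + 170 @ $10.85 = $3,208.00
Total COGS = $6,657.40 + $3,208.00 = $9,865.40
Ending inventory: 71 @ $10.85 = $770.35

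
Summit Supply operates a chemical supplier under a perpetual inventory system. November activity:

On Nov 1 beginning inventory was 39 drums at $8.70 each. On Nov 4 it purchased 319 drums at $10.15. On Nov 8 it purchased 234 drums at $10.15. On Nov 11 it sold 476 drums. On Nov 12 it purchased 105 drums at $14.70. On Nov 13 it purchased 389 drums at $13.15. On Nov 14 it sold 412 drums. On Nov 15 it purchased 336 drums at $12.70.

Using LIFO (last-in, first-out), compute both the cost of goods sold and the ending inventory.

COGS = $10,284.85; ending inventory = $6,593.45

Nov 11, 476 sold [LIFO — newest first]: 234 @ $10.15 + 242 @ $10.15 = $4,831.40
Nov 14, 412 sold [LIFO — newest first]: 389 @ $13.15 + 23 @ $14.70 = $5,453.45
Total COGS = $4,831.40 + $5,453.45 = $10,284.85
Ending inventory: 39 @ $8.70 + 77 @ $10.15 + 82 @ $14.70 + 336 @ $12.70 = $6,593.45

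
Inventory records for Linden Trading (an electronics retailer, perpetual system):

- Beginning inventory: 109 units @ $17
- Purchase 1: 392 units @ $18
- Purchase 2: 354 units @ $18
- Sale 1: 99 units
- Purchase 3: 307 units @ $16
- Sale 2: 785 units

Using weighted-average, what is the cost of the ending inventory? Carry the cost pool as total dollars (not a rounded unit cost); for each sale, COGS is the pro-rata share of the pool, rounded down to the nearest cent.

After Beginning: 109 on hand, pool $1,853.00 (≈ $17.0000 each)
After Purchase 1: 501 on hand, pool $8,909.00 (≈ $17.7824 each)
After Purchase 2: 855 on hand, pool $15,281.00 (≈ $17.8725 each)
Sale 1, sell 99: 99/855 × $15,281.00 → $1,769.37
After Purchase 3: 1063 on hand, pool $18,423.63 (≈ $17.3317 each)
Sale 2, sell 785: 785/1063 × $18,423.63 → $13,605.40
Total COGS = $1,769.37 + $13,605.40 = $15,374.77
Ending inventory (cost pool remaining) = $4,818.23

Ending inventory = $4,818.23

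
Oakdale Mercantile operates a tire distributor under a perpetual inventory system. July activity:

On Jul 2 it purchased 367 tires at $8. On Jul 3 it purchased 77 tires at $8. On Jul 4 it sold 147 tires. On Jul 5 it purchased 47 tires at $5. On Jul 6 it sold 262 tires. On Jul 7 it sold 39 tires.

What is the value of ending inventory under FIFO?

Ending inventory = $215

Jul 4, 147 sold [FIFO — oldest first]: 147 @ $8 = $1,176
Jul 6, 262 sold [FIFO — oldest first]: 220 @ $8 + 42 @ $8 = $2,096
Jul 7, 39 sold [FIFO — oldest first]: 35 @ $8 + 4 @ $5 = $300
Total COGS = $1,176 + $2,096 + $300 = $3,572
Ending inventory: 43 @ $5 = $215
Check: goods available $3,787 = COGS $3,572 + ending $215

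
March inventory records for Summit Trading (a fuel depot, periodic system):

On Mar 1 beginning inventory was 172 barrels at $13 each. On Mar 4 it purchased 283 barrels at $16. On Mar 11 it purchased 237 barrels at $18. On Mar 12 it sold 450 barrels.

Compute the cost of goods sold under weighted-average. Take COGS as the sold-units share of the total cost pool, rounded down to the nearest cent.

Mar 12, sell 450: 450/692 × $11,030.00 → $7,172.68
Ending inventory (cost pool remaining) = $3,857.32

COGS = $7,172.68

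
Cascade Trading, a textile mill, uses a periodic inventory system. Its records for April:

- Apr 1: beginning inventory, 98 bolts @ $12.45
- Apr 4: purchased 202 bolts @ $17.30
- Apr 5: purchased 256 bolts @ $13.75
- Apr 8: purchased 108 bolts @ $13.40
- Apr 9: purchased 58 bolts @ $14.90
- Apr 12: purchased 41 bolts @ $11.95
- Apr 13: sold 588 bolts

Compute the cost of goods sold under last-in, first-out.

Apr 13, 588 sold [LIFO — newest first]: 41 @ $11.95 + 58 @ $14.90 + 108 @ $13.40 + 256 @ $13.75 + 125 @ $17.30 = $8,483.85
Ending inventory: 98 @ $12.45 + 77 @ $17.30 = $2,552.20

COGS = $8,483.85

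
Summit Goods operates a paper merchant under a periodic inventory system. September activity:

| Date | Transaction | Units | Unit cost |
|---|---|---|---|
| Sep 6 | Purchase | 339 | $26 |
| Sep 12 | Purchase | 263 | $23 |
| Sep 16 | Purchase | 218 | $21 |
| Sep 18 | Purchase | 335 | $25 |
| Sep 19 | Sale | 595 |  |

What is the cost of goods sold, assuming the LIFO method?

COGS = $13,919

Sep 19, 595 sold [LIFO — newest first]: 335 @ $25 + 218 @ $21 + 42 @ $23 = $13,919
Ending inventory: 339 @ $26 + 221 @ $23 = $13,897
Check: goods available $27,816 = COGS $13,919 + ending $13,897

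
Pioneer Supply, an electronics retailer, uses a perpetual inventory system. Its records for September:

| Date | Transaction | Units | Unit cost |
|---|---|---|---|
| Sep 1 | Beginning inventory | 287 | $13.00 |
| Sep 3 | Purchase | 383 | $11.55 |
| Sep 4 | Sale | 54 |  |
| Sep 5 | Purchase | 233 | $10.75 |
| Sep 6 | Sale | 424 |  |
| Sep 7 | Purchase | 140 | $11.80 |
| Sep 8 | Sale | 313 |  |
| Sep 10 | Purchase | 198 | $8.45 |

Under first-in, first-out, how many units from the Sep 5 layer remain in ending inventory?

112

Sep 4, 54 sold [FIFO — oldest first]: 54 @ $13.00 = $702.00
Sep 6, 424 sold [FIFO — oldest first]: 233 @ $13.00 + 191 @ $11.55 = $5,235.05
Sep 8, 313 sold [FIFO — oldest first]: 192 @ $11.55 + 121 @ $10.75 = $3,518.35
Total COGS = $702.00 + $5,235.05 + $3,518.35 = $9,455.40
Ending inventory: 112 @ $10.75 + 140 @ $11.80 + 198 @ $8.45 = $4,529.10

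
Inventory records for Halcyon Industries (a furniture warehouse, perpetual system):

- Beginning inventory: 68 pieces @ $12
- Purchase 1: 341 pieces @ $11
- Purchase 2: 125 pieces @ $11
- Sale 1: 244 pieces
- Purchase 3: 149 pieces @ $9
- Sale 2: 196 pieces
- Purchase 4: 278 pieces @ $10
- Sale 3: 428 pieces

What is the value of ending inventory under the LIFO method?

Sale 1 (244) [LIFO — newest first]: 125 @ $11 + 119 @ $11 = $2,684
Sale 2 (196) [LIFO — newest first]: 149 @ $9 + 47 @ $11 = $1,858
Sale 3 (428) [LIFO — newest first]: 278 @ $10 + 150 @ $11 = $4,430
Total COGS = $2,684 + $1,858 + $4,430 = $8,972
Ending inventory: 68 @ $12 + 25 @ $11 = $1,091

Ending inventory = $1,091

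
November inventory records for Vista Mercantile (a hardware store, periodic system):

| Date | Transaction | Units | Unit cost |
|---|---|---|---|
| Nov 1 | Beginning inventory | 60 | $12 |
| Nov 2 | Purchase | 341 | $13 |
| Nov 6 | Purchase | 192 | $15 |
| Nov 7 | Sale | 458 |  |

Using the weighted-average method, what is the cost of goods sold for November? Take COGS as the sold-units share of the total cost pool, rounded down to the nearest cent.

Nov 7, sell 458: 458/593 × $8,033.00 → $6,204.23
Ending inventory (cost pool remaining) = $1,828.77
Check: goods available $8,033.00 = COGS $6,204.23 + ending $1,828.77

COGS = $6,204.23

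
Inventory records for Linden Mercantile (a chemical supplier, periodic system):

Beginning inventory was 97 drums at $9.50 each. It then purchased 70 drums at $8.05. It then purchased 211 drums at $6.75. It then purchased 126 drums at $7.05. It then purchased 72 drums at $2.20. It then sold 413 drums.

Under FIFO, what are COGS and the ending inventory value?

COGS = $3,156.00; ending inventory = $799.95

Sale 1 (413) [FIFO — oldest first]: 97 @ $9.50 + 70 @ $8.05 + 211 @ $6.75 + 35 @ $7.05 = $3,156.00
Ending inventory: 91 @ $7.05 + 72 @ $2.20 = $799.95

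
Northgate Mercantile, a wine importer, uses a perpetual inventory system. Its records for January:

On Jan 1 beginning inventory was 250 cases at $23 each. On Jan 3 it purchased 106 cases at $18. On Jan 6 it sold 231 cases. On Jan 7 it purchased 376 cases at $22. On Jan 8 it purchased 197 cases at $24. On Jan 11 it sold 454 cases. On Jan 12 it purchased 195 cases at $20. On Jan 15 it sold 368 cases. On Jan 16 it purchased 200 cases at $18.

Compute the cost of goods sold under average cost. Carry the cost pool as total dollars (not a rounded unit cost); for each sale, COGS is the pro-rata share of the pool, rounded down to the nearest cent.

COGS = $23,040.25

After Jan 1: 250 on hand, pool $5,750.00 (≈ $23.0000 each)
After Jan 3: 356 on hand, pool $7,658.00 (≈ $21.5112 each)
Jan 6, sell 231: 231/356 × $7,658.00 → $4,969.09
After Jan 7: 501 on hand, pool $10,960.91 (≈ $21.8781 each)
After Jan 8: 698 on hand, pool $15,688.91 (≈ $22.4769 each)
Jan 11, sell 454: 454/698 × $15,688.91 → $10,204.53
After Jan 12: 439 on hand, pool $9,384.38 (≈ $21.3767 each)
Jan 15, sell 368: 368/439 × $9,384.38 → $7,866.63
After Jan 16: 271 on hand, pool $5,117.75 (≈ $18.8847 each)
Total COGS = $4,969.09 + $10,204.53 + $7,866.63 = $23,040.25
Ending inventory (cost pool remaining) = $5,117.75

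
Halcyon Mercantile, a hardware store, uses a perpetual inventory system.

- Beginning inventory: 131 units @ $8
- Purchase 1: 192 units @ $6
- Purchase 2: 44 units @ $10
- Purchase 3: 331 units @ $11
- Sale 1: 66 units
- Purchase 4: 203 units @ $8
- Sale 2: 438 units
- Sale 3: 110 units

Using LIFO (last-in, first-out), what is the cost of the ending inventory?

Sale 1 (66) [LIFO — newest first]: 66 @ $11 = $726
Sale 2 (438) [LIFO — newest first]: 203 @ $8 + 235 @ $11 = $4,209
Sale 3 (110) [LIFO — newest first]: 30 @ $11 + 44 @ $10 + 36 @ $6 = $986
Total COGS = $726 + $4,209 + $986 = $5,921
Ending inventory: 131 @ $8 + 156 @ $6 = $1,984

Ending inventory = $1,984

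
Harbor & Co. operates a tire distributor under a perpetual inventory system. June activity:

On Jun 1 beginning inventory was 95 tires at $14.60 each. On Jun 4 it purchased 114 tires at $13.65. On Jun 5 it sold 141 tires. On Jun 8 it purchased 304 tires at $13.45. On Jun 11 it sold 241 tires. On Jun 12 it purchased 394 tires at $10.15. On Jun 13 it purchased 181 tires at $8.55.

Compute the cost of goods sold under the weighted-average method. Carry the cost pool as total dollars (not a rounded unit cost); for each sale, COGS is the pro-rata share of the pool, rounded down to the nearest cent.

COGS = $5,254.81

After Jun 1: 95 on hand, pool $1,387.00 (≈ $14.6000 each)
After Jun 4: 209 on hand, pool $2,943.10 (≈ $14.0818 each)
Jun 5, sell 141: 141/209 × $2,943.10 → $1,985.53
After Jun 8: 372 on hand, pool $5,046.37 (≈ $13.5655 each)
Jun 11, sell 241: 241/372 × $5,046.37 → $3,269.28
After Jun 12: 525 on hand, pool $5,776.19 (≈ $11.0023 each)
After Jun 13: 706 on hand, pool $7,323.74 (≈ $10.3736 each)
Total COGS = $1,985.53 + $3,269.28 = $5,254.81
Ending inventory (cost pool remaining) = $7,323.74
Check: goods available $12,578.55 = COGS $5,254.81 + ending $7,323.74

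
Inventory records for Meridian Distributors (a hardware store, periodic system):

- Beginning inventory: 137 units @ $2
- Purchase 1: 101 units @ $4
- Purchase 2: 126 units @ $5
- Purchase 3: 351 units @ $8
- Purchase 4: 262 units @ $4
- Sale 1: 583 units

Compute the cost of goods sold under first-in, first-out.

COGS = $3,060

Sale 1 (583) [FIFO — oldest first]: 137 @ $2 + 101 @ $4 + 126 @ $5 + 219 @ $8 = $3,060
Ending inventory: 132 @ $8 + 262 @ $4 = $2,104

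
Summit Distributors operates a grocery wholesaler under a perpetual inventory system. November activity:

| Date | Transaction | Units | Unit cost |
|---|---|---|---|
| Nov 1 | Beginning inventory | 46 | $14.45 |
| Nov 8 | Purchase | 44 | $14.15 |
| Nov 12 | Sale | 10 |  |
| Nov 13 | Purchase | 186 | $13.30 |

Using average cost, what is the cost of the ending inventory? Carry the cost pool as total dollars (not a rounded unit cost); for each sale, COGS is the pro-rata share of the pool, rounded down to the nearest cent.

After Nov 1: 46 on hand, pool $664.70 (≈ $14.4500 each)
After Nov 8: 90 on hand, pool $1,287.30 (≈ $14.3033 each)
Nov 12, sell 10: 10/90 × $1,287.30 → $143.03
After Nov 13: 266 on hand, pool $3,618.07 (≈ $13.6018 each)
Ending inventory (cost pool remaining) = $3,618.07

Ending inventory = $3,618.07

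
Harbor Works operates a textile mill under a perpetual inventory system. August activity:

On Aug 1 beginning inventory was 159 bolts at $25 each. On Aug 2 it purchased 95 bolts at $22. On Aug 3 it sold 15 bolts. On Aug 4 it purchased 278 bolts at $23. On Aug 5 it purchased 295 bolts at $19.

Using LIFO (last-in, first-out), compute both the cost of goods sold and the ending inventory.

Aug 3, 15 sold [LIFO — newest first]: 15 @ $22 = $330
Ending inventory: 159 @ $25 + 80 @ $22 + 278 @ $23 + 295 @ $19 = $17,734

COGS = $330; ending inventory = $17,734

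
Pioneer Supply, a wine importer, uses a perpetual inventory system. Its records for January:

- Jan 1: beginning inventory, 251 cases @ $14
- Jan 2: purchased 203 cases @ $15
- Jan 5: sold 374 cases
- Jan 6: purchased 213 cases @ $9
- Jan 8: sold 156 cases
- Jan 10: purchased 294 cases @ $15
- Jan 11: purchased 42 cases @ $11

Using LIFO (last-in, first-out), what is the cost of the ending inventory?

Jan 5, 374 sold [LIFO — newest first]: 203 @ $15 + 171 @ $14 = $5,439
Jan 8, 156 sold [LIFO — newest first]: 156 @ $9 = $1,404
Total COGS = $5,439 + $1,404 = $6,843
Ending inventory: 80 @ $14 + 57 @ $9 + 294 @ $15 + 42 @ $11 = $6,505
Check: goods available $13,348 = COGS $6,843 + ending $6,505

Ending inventory = $6,505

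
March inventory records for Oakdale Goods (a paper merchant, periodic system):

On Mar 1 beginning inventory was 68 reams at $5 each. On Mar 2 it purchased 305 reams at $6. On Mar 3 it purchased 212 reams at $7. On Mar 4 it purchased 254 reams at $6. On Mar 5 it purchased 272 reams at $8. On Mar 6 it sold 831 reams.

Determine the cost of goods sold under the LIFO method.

COGS = $5,742

Mar 6, 831 sold [LIFO — newest first]: 272 @ $8 + 254 @ $6 + 212 @ $7 + 93 @ $6 = $5,742
Ending inventory: 68 @ $5 + 212 @ $6 = $1,612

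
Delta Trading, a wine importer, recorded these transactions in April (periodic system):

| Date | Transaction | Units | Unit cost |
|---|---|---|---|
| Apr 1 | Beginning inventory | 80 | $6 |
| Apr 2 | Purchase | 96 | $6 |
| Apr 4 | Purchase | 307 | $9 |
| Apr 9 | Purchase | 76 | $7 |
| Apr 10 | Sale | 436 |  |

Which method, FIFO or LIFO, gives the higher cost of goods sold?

LIFO

FIFO COGS: 80 @ $6 + 96 @ $6 + 260 @ $9 = $3,396
LIFO COGS: 76 @ $7 + 307 @ $9 + 53 @ $6 = $3,613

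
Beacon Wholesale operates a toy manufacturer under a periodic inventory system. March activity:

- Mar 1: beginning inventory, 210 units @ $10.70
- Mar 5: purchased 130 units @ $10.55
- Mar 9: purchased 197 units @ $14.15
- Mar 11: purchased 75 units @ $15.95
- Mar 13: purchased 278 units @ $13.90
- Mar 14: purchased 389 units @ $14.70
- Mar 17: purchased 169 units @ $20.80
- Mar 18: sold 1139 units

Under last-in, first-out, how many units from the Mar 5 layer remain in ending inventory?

99

Mar 18, 1139 sold [LIFO — newest first]: 169 @ $20.80 + 389 @ $14.70 + 278 @ $13.90 + 75 @ $15.95 + 197 @ $14.15 + 31 @ $10.55 = $17,408.55
Ending inventory: 210 @ $10.70 + 99 @ $10.55 = $3,291.45
Check: goods available $20,700.00 = COGS $17,408.55 + ending $3,291.45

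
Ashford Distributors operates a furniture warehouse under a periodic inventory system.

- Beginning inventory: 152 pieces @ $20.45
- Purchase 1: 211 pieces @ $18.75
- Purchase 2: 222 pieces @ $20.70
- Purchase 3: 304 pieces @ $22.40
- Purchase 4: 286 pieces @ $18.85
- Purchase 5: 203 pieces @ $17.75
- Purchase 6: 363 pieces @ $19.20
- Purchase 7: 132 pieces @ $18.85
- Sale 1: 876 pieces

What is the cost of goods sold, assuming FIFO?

Sale 1 (876) [FIFO — oldest first]: 152 @ $20.45 + 211 @ $18.75 + 222 @ $20.70 + 291 @ $22.40 = $18,178.45
Ending inventory: 13 @ $22.40 + 286 @ $18.85 + 203 @ $17.75 + 363 @ $19.20 + 132 @ $18.85 = $18,743.35
Check: goods available $36,921.80 = COGS $18,178.45 + ending $18,743.35

COGS = $18,178.45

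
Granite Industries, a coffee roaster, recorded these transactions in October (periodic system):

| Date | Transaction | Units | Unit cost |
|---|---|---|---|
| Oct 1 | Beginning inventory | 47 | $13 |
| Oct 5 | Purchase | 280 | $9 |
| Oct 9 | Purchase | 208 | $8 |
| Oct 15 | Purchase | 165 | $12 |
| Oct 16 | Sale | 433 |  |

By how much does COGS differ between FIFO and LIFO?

$205

FIFO COGS: 47 @ $13 + 280 @ $9 + 106 @ $8 = $3,979
LIFO COGS: 165 @ $12 + 208 @ $8 + 60 @ $9 = $4,184
Difference = |$3,979 − $4,184| = $205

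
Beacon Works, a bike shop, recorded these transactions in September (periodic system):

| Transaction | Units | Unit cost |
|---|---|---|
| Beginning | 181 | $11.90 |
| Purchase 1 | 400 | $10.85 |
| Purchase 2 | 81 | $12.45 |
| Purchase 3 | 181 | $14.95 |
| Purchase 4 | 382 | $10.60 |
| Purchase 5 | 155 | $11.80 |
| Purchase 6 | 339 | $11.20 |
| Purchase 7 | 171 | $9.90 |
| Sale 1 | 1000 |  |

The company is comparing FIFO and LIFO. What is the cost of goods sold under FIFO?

FIFO COGS: 181 @ $11.90 + 400 @ $10.85 + 81 @ $12.45 + 181 @ $14.95 + 157 @ $10.60 = $11,872.50
LIFO COGS: 171 @ $9.90 + 339 @ $11.20 + 155 @ $11.80 + 335 @ $10.60 = $10,869.70

COGS = $11,872.50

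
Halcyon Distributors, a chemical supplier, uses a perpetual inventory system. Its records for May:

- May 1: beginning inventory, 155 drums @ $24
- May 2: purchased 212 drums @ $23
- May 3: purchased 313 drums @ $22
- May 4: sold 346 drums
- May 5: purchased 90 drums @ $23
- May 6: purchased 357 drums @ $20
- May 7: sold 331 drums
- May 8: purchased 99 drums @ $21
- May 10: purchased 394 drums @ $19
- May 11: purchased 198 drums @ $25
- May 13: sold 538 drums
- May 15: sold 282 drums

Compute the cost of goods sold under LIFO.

May 4, 346 sold [LIFO — newest first]: 313 @ $22 + 33 @ $23 = $7,645
May 7, 331 sold [LIFO — newest first]: 331 @ $20 = $6,620
May 13, 538 sold [LIFO — newest first]: 198 @ $25 + 340 @ $19 = $11,410
May 15, 282 sold [LIFO — newest first]: 54 @ $19 + 99 @ $21 + 26 @ $20 + 90 @ $23 + 13 @ $23 = $5,994
Total COGS = $7,645 + $6,620 + $11,410 + $5,994 = $31,669
Ending inventory: 155 @ $24 + 166 @ $23 = $7,538

COGS = $31,669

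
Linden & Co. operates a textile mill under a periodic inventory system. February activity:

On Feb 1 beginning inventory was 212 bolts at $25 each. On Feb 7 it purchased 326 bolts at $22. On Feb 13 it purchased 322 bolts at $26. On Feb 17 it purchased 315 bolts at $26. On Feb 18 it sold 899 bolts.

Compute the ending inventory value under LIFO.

Ending inventory = $6,708

Feb 18, 899 sold [LIFO — newest first]: 315 @ $26 + 322 @ $26 + 262 @ $22 = $22,326
Ending inventory: 212 @ $25 + 64 @ $22 = $6,708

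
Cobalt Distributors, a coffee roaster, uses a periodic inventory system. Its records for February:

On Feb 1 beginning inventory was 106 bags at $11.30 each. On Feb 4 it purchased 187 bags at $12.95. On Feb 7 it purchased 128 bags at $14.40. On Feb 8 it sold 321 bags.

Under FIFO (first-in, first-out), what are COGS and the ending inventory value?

Feb 8, 321 sold [FIFO — oldest first]: 106 @ $11.30 + 187 @ $12.95 + 28 @ $14.40 = $4,022.65
Ending inventory: 100 @ $14.40 = $1,440.00
Check: goods available $5,462.65 = COGS $4,022.65 + ending $1,440.00

COGS = $4,022.65; ending inventory = $1,440.00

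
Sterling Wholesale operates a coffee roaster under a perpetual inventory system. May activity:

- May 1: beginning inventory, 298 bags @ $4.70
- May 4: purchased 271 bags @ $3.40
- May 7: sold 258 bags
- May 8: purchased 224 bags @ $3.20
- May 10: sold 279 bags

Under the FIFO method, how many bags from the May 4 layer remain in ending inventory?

May 7, 258 sold [FIFO — oldest first]: 258 @ $4.70 = $1,212.60
May 10, 279 sold [FIFO — oldest first]: 40 @ $4.70 + 239 @ $3.40 = $1,000.60
Total COGS = $1,212.60 + $1,000.60 = $2,213.20
Ending inventory: 32 @ $3.40 + 224 @ $3.20 = $825.60

32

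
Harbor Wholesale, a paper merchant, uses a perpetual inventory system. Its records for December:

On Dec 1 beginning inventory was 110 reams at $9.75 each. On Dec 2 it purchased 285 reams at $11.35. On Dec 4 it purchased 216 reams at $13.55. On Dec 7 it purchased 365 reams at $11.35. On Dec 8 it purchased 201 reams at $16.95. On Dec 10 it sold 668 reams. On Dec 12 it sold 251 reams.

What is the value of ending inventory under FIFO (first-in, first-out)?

Ending inventory = $4,053.90

Dec 10, 668 sold [FIFO — oldest first]: 110 @ $9.75 + 285 @ $11.35 + 216 @ $13.55 + 57 @ $11.35 = $7,881.00
Dec 12, 251 sold [FIFO — oldest first]: 251 @ $11.35 = $2,848.85
Total COGS = $7,881.00 + $2,848.85 = $10,729.85
Ending inventory: 57 @ $11.35 + 201 @ $16.95 = $4,053.90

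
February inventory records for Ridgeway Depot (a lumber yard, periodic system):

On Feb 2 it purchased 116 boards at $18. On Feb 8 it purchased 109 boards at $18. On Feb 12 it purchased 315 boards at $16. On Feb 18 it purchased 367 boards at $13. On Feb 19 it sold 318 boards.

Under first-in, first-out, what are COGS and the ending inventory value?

Feb 19, 318 sold [FIFO — oldest first]: 116 @ $18 + 109 @ $18 + 93 @ $16 = $5,538
Ending inventory: 222 @ $16 + 367 @ $13 = $8,323
Check: goods available $13,861 = COGS $5,538 + ending $8,323

COGS = $5,538; ending inventory = $8,323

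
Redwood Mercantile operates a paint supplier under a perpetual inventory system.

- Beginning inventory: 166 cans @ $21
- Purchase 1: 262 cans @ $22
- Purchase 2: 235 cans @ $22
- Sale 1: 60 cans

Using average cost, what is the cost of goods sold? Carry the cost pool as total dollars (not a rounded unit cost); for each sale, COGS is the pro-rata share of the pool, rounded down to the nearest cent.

After Beginning: 166 on hand, pool $3,486.00 (≈ $21.0000 each)
After Purchase 1: 428 on hand, pool $9,250.00 (≈ $21.6121 each)
After Purchase 2: 663 on hand, pool $14,420.00 (≈ $21.7496 each)
Sale 1, sell 60: 60/663 × $14,420.00 → $1,304.97
Ending inventory (cost pool remaining) = $13,115.03
Check: goods available $14,420.00 = COGS $1,304.97 + ending $13,115.03

COGS = $1,304.97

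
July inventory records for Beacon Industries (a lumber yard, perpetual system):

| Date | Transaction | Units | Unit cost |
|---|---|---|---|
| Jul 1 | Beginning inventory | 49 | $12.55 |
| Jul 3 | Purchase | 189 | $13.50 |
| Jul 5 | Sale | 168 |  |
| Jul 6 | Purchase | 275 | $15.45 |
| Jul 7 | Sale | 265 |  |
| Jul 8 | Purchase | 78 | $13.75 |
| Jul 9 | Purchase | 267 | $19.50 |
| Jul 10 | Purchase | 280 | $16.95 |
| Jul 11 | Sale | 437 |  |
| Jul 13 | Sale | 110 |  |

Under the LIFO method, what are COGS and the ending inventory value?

Jul 5, 168 sold [LIFO — newest first]: 168 @ $13.50 = $2,268.00
Jul 7, 265 sold [LIFO — newest first]: 265 @ $15.45 = $4,094.25
Jul 11, 437 sold [LIFO — newest first]: 280 @ $16.95 + 157 @ $19.50 = $7,807.50
Jul 13, 110 sold [LIFO — newest first]: 110 @ $19.50 = $2,145.00
Total COGS = $2,268.00 + $4,094.25 + $7,807.50 + $2,145.00 = $16,314.75
Ending inventory: 49 @ $12.55 + 21 @ $13.50 + 10 @ $15.45 + 78 @ $13.75 = $2,125.45

COGS = $16,314.75; ending inventory = $2,125.45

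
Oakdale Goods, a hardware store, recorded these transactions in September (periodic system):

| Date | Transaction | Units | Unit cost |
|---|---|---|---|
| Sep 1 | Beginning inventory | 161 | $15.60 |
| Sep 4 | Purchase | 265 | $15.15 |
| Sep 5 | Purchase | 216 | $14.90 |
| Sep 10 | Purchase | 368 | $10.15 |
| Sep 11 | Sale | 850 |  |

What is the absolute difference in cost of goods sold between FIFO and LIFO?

FIFO COGS: 161 @ $15.60 + 265 @ $15.15 + 216 @ $14.90 + 208 @ $10.15 = $11,855.95
LIFO COGS: 368 @ $10.15 + 216 @ $14.90 + 265 @ $15.15 + 1 @ $15.60 = $10,983.95
Difference = |$11,855.95 − $10,983.95| = $872.00

$872.00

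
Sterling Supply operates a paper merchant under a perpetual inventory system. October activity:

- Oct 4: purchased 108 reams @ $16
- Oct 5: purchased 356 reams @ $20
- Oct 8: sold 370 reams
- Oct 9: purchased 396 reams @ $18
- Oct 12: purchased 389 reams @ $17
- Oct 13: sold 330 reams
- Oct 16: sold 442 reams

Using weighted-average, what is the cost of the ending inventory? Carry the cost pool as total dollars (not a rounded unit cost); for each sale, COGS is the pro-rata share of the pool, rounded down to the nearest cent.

After Oct 4: 108 on hand, pool $1,728.00 (≈ $16.0000 each)
After Oct 5: 464 on hand, pool $8,848.00 (≈ $19.0690 each)
Oct 8, sell 370: 370/464 × $8,848.00 → $7,055.51
After Oct 9: 490 on hand, pool $8,920.49 (≈ $18.2051 each)
After Oct 12: 879 on hand, pool $15,533.49 (≈ $17.6718 each)
Oct 13, sell 330: 330/879 × $15,533.49 → $5,831.68
Oct 16, sell 442: 442/549 × $9,701.81 → $7,810.92
Total COGS = $7,055.51 + $5,831.68 + $7,810.92 = $20,698.11
Ending inventory (cost pool remaining) = $1,890.89

Ending inventory = $1,890.89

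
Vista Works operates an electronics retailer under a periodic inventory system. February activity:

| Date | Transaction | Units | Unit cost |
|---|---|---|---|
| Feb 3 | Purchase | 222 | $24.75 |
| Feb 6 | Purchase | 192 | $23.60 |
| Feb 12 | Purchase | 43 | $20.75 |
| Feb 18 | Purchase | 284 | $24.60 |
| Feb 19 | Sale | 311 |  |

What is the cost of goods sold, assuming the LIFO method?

Feb 19, 311 sold [LIFO — newest first]: 284 @ $24.60 + 27 @ $20.75 = $7,546.65
Ending inventory: 222 @ $24.75 + 192 @ $23.60 + 16 @ $20.75 = $10,357.70

COGS = $7,546.65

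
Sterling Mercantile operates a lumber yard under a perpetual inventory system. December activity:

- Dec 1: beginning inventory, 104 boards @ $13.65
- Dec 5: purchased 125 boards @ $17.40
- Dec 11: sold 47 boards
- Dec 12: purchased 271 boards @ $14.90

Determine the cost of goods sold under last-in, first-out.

Dec 11, 47 sold [LIFO — newest first]: 47 @ $17.40 = $817.80
Ending inventory: 104 @ $13.65 + 78 @ $17.40 + 271 @ $14.90 = $6,814.70
Check: goods available $7,632.50 = COGS $817.80 + ending $6,814.70

COGS = $817.80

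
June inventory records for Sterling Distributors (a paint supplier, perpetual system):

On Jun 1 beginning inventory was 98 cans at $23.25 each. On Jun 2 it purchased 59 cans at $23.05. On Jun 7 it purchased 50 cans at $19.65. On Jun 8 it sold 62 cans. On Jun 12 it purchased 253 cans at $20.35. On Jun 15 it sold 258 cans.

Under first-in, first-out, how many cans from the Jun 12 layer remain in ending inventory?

Jun 8, 62 sold [FIFO — oldest first]: 62 @ $23.25 = $1,441.50
Jun 15, 258 sold [FIFO — oldest first]: 36 @ $23.25 + 59 @ $23.05 + 50 @ $19.65 + 113 @ $20.35 = $5,479.00
Total COGS = $1,441.50 + $5,479.00 = $6,920.50
Ending inventory: 140 @ $20.35 = $2,849.00

140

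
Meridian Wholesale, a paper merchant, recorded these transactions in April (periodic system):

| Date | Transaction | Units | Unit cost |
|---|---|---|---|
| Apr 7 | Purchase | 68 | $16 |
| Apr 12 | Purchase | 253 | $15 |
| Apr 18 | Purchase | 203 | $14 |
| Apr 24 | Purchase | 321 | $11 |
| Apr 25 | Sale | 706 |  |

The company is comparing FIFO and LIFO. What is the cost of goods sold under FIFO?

FIFO COGS: 68 @ $16 + 253 @ $15 + 203 @ $14 + 182 @ $11 = $9,727
LIFO COGS: 321 @ $11 + 203 @ $14 + 182 @ $15 = $9,103

COGS = $9,727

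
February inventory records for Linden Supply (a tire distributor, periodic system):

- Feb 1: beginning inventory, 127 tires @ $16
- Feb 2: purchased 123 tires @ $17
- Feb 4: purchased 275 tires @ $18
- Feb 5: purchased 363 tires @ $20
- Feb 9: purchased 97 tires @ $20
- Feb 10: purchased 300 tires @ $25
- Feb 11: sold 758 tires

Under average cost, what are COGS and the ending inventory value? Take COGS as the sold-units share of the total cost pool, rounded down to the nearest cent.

Feb 11, sell 758: 758/1285 × $25,773.00 → $15,203.06
Ending inventory (cost pool remaining) = $10,569.94

COGS = $15,203.06; ending inventory = $10,569.94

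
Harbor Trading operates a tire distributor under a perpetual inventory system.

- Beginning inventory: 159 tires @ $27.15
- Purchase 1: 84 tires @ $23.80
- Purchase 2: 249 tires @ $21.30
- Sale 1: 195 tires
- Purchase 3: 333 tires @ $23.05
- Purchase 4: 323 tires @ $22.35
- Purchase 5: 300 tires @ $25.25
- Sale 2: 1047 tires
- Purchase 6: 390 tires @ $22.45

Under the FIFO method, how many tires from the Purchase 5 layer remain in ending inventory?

206

Sale 1 (195) [FIFO — oldest first]: 159 @ $27.15 + 36 @ $23.80 = $5,173.65
Sale 2 (1047) [FIFO — oldest first]: 48 @ $23.80 + 249 @ $21.30 + 333 @ $23.05 + 323 @ $22.35 + 94 @ $25.25 = $23,714.30
Total COGS = $5,173.65 + $23,714.30 = $28,887.95
Ending inventory: 206 @ $25.25 + 390 @ $22.45 = $13,957.00
Check: goods available $42,844.95 = COGS $28,887.95 + ending $13,957.00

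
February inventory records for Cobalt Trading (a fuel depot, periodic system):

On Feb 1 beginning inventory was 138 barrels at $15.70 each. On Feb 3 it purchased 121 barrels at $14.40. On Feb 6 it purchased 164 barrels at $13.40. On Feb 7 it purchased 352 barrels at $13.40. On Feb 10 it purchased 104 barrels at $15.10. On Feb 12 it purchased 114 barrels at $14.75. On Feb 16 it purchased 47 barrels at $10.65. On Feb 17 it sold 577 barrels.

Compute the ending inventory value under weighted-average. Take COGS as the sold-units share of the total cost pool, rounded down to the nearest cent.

Feb 17, sell 577: 577/1040 × $14,575.85 → $8,086.79
Ending inventory (cost pool remaining) = $6,489.06

Ending inventory = $6,489.06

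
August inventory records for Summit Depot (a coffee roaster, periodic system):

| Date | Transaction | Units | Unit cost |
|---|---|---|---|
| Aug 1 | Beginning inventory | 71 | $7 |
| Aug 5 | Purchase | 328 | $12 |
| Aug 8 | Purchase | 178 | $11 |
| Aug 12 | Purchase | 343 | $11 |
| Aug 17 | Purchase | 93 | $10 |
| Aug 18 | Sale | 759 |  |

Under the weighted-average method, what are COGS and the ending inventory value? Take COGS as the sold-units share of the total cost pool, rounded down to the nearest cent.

COGS = $8,312.28; ending inventory = $2,781.72

Aug 18, sell 759: 759/1013 × $11,094.00 → $8,312.28
Ending inventory (cost pool remaining) = $2,781.72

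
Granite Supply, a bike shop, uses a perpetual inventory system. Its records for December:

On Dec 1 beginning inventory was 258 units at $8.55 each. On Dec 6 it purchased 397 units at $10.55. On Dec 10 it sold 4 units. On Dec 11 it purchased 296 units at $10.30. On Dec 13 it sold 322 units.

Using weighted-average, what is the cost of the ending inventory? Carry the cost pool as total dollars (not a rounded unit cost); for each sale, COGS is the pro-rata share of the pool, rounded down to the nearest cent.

After Dec 1: 258 on hand, pool $2,205.90 (≈ $8.5500 each)
After Dec 6: 655 on hand, pool $6,394.25 (≈ $9.7622 each)
Dec 10, sell 4: 4/655 × $6,394.25 → $39.04
After Dec 11: 947 on hand, pool $9,404.01 (≈ $9.9303 each)
Dec 13, sell 322: 322/947 × $9,404.01 → $3,197.56
Total COGS = $39.04 + $3,197.56 = $3,236.60
Ending inventory (cost pool remaining) = $6,206.45

Ending inventory = $6,206.45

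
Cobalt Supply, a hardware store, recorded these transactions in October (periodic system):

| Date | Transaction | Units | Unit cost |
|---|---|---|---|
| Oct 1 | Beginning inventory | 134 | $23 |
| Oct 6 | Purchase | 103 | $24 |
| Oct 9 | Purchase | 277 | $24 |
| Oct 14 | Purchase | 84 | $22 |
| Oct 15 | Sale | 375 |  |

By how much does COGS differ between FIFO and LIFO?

FIFO COGS: 134 @ $23 + 103 @ $24 + 138 @ $24 = $8,866
LIFO COGS: 84 @ $22 + 277 @ $24 + 14 @ $24 = $8,832
Difference = |$8,866 − $8,832| = $34

$34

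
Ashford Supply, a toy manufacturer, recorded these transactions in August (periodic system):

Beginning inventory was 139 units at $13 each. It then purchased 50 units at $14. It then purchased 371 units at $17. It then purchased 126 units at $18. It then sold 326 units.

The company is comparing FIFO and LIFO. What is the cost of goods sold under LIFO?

FIFO COGS: 139 @ $13 + 50 @ $14 + 137 @ $17 = $4,836
LIFO COGS: 126 @ $18 + 200 @ $17 = $5,668

COGS = $5,668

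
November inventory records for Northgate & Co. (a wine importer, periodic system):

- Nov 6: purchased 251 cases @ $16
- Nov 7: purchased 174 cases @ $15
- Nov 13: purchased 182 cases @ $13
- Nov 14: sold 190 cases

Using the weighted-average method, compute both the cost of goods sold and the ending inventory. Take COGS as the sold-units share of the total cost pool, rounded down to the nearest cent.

Nov 14, sell 190: 190/607 × $8,992.00 → $2,814.62
Ending inventory (cost pool remaining) = $6,177.38

COGS = $2,814.62; ending inventory = $6,177.38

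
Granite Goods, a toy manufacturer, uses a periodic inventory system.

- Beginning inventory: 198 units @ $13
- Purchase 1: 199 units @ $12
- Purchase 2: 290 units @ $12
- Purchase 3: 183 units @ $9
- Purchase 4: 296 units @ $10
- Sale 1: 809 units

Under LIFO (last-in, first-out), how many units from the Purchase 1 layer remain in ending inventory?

159

Sale 1 (809) [LIFO — newest first]: 296 @ $10 + 183 @ $9 + 290 @ $12 + 40 @ $12 = $8,567
Ending inventory: 198 @ $13 + 159 @ $12 = $4,482
Check: goods available $13,049 = COGS $8,567 + ending $4,482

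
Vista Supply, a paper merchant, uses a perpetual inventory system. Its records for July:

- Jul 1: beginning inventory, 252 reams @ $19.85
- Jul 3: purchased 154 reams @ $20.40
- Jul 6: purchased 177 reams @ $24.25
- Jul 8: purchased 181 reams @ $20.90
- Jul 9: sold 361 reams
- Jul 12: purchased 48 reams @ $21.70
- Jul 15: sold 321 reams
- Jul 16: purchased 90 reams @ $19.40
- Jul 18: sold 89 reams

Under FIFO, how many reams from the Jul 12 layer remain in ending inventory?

Jul 9, 361 sold [FIFO — oldest first]: 252 @ $19.85 + 109 @ $20.40 = $7,225.80
Jul 15, 321 sold [FIFO — oldest first]: 45 @ $20.40 + 177 @ $24.25 + 99 @ $20.90 = $7,279.35
Jul 18, 89 sold [FIFO — oldest first]: 82 @ $20.90 + 7 @ $21.70 = $1,865.70
Total COGS = $7,225.80 + $7,279.35 + $1,865.70 = $16,370.85
Ending inventory: 41 @ $21.70 + 90 @ $19.40 = $2,635.70
Check: goods available $19,006.55 = COGS $16,370.85 + ending $2,635.70

41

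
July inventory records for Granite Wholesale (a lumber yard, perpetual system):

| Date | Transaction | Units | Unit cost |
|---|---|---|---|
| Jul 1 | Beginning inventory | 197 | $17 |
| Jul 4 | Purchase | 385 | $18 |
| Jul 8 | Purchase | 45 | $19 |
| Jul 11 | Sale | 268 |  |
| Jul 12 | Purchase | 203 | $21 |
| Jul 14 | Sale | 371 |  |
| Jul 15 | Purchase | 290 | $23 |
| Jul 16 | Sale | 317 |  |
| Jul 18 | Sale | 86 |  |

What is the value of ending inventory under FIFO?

Ending inventory = $1,794

Jul 11, 268 sold [FIFO — oldest first]: 197 @ $17 + 71 @ $18 = $4,627
Jul 14, 371 sold [FIFO — oldest first]: 314 @ $18 + 45 @ $19 + 12 @ $21 = $6,759
Jul 16, 317 sold [FIFO — oldest first]: 191 @ $21 + 126 @ $23 = $6,909
Jul 18, 86 sold [FIFO — oldest first]: 86 @ $23 = $1,978
Total COGS = $4,627 + $6,759 + $6,909 + $1,978 = $20,273
Ending inventory: 78 @ $23 = $1,794
Check: goods available $22,067 = COGS $20,273 + ending $1,794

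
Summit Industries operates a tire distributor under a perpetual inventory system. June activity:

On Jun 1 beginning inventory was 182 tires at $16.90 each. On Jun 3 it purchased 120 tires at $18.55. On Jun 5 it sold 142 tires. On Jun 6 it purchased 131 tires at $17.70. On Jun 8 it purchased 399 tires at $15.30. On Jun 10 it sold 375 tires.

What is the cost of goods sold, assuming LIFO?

Jun 5, 142 sold [LIFO — newest first]: 120 @ $18.55 + 22 @ $16.90 = $2,597.80
Jun 10, 375 sold [LIFO — newest first]: 375 @ $15.30 = $5,737.50
Total COGS = $2,597.80 + $5,737.50 = $8,335.30
Ending inventory: 160 @ $16.90 + 131 @ $17.70 + 24 @ $15.30 = $5,389.90

COGS = $8,335.30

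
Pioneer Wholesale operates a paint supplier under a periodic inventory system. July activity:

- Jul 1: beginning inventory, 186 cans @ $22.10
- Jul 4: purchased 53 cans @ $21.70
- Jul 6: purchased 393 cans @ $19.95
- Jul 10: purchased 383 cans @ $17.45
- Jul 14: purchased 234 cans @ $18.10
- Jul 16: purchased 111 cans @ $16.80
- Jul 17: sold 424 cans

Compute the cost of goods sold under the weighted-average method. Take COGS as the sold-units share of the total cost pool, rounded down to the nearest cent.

COGS = $8,069.90

Jul 17, sell 424: 424/1360 × $25,884.60 → $8,069.90
Ending inventory (cost pool remaining) = $17,814.70
Check: goods available $25,884.60 = COGS $8,069.90 + ending $17,814.70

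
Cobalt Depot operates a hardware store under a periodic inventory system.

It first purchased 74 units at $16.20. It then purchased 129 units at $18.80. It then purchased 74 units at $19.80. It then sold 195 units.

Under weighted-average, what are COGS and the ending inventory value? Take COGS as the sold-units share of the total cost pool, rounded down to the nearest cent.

COGS = $3,582.64; ending inventory = $1,506.56

Sale 1, sell 195: 195/277 × $5,089.20 → $3,582.64
Ending inventory (cost pool remaining) = $1,506.56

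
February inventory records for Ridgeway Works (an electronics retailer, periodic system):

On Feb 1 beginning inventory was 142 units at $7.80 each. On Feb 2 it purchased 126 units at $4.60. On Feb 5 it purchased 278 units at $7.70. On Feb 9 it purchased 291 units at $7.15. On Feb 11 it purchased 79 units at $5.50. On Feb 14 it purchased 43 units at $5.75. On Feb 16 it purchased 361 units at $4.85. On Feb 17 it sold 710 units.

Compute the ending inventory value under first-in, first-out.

Ending inventory = $3,340.65

Feb 17, 710 sold [FIFO — oldest first]: 142 @ $7.80 + 126 @ $4.60 + 278 @ $7.70 + 164 @ $7.15 = $5,000.40
Ending inventory: 127 @ $7.15 + 79 @ $5.50 + 43 @ $5.75 + 361 @ $4.85 = $3,340.65
Check: goods available $8,341.05 = COGS $5,000.40 + ending $3,340.65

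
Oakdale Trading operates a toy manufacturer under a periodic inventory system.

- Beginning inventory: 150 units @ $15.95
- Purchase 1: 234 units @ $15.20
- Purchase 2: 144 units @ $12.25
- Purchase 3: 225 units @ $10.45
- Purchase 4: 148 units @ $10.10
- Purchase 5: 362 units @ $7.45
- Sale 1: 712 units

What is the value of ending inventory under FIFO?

Ending inventory = $4,620.15

Sale 1 (712) [FIFO — oldest first]: 150 @ $15.95 + 234 @ $15.20 + 144 @ $12.25 + 184 @ $10.45 = $9,636.10
Ending inventory: 41 @ $10.45 + 148 @ $10.10 + 362 @ $7.45 = $4,620.15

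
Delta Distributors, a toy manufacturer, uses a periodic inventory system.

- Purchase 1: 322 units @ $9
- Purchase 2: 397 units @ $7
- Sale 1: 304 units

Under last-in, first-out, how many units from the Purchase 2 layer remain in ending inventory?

Sale 1 (304) [LIFO — newest first]: 304 @ $7 = $2,128
Ending inventory: 322 @ $9 + 93 @ $7 = $3,549

93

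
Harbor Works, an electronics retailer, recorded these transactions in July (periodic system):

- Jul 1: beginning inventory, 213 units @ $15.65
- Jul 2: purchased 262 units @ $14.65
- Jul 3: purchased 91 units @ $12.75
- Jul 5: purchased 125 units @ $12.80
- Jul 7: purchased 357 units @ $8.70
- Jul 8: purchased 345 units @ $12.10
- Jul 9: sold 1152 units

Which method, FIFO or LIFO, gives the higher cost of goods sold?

FIFO

FIFO COGS: 213 @ $15.65 + 262 @ $14.65 + 91 @ $12.75 + 125 @ $12.80 + 357 @ $8.70 + 104 @ $12.10 = $14,296.30
LIFO COGS: 345 @ $12.10 + 357 @ $8.70 + 125 @ $12.80 + 91 @ $12.75 + 234 @ $14.65 = $13,468.75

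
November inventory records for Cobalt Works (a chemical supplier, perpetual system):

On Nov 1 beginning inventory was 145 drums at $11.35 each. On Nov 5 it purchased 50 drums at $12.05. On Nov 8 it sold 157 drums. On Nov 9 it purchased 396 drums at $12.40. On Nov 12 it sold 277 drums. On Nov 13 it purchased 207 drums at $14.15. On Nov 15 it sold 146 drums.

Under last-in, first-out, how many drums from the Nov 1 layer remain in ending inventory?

38

Nov 8, 157 sold [LIFO — newest first]: 50 @ $12.05 + 107 @ $11.35 = $1,816.95
Nov 12, 277 sold [LIFO — newest first]: 277 @ $12.40 = $3,434.80
Nov 15, 146 sold [LIFO — newest first]: 146 @ $14.15 = $2,065.90
Total COGS = $1,816.95 + $3,434.80 + $2,065.90 = $7,317.65
Ending inventory: 38 @ $11.35 + 119 @ $12.40 + 61 @ $14.15 = $2,770.05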